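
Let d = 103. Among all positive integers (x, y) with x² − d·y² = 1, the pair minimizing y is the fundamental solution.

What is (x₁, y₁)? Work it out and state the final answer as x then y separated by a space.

227528 22419

[10; 6,1,2,1,1,9,1,1,2,1,6,20] for √103; ℓ=12 ⇒ convergent index 11
i=0: a=10 ⇒ p=10, q=1
…
i=3: a=2 ⇒ p=203, q=20
i=4: a=1 ⇒ p=274, q=27
i=5: a=1 ⇒ p=477, q=47
i=6: a=9 ⇒ p=4567, q=450
i=7: a=1 ⇒ p=5044, q=497
…
i=10: a=1 ⇒ p=33877, q=3338
i=11: a=6 ⇒ p=227528, q=22419
(x₁, y₁) = (227528, 22419);  227528² − 103·22419² = 1 ✓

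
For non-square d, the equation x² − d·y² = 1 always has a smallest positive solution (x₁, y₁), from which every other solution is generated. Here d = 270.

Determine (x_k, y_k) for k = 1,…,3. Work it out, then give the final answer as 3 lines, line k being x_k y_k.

d=270: √d = [16; 2,3,6,3,2,32] (ℓ=6, even), read p_5/q_5
step 0: (16, 1)  from 16·(1,0) + (0,1)
…
step 4: (2284, 139)  from 3·(723,44) + (115,7)
step 5: (5291, 322)  from 2·(2284,139) + (723,44)
(x₁, y₁) = (5291, 322);  5291² − 270·322² = 1 ✓
(x_2, y_2) = (5291·5291 + 270·322·322, 5291·322 + 322·5291) = (55989361, 3407404)
(x_3, y_3) = (5291·55989361 + 270·322·3407404, 5291·3407404 + 322·55989361) = (592479412811, 36057148806)

5291 322
55989361 3407404
592479412811 36057148806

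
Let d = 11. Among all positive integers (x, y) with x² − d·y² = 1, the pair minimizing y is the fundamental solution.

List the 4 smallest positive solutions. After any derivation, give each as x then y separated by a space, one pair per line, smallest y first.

d=11: √d = [3; 3,6] (ℓ=2, even), read p_1/q_1
step 0: (3, 1)  from 3·(1,0) + (0,1)
step 1: (10, 3)  from 3·(3,1) + (1,0)
(x₁, y₁) = (10, 3);  10² − 11·3² = 1 ✓
k=2:  x_2 = 10·10+11·3·3 = 199,  y_2 = 10·3+3·10 = 60
k=3:  x_3 = 10·199+11·3·60 = 3970,  y_3 = 10·60+3·199 = 1197
k=4:  x_4 = 10·3970+11·3·1197 = 79201,  y_4 = 10·1197+3·3970 = 23880

10 3
199 60
3970 1197
79201 23880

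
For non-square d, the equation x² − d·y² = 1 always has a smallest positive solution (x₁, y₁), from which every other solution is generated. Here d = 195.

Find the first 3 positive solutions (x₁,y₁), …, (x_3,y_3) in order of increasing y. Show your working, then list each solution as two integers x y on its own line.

14 1
391 28
10934 783

√195 = [13; 1,26, …], period ℓ=2 (even) → k=1
a_0=13:  p_0=13·1+0=13,  q_0=13·0+1=1
a_1=1:  p_1=1·13+1=14,  q_1=1·1+0=1
(x₁, y₁) = (14, 1);  14² − 195·1² = 1 ✓
(x_2, y_2) = (14·14 + 195·1·1, 14·1 + 1·14) = (391, 28)
(x_3, y_3) = (14·391 + 195·1·28, 14·28 + 1·391) = (10934, 783)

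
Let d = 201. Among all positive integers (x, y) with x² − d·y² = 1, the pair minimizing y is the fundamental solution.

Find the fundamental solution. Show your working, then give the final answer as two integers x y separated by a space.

515095 36332

√201 → a₀=14, period (5,1,1,1,2,…,1,5,28); ℓ=14 even so k=13
k=0  a_k=14  p_k/q_k = 14/1
…
k=2  a_k=1  p_k/q_k = 85/6
k=3  a_k=1  p_k/q_k = 156/11
…
k=6  a_k=1  p_k/q_k = 879/62
k=7  a_k=8  p_k/q_k = 7670/541
k=8  a_k=1  p_k/q_k = 8549/603
…
k=12  a_k=1  p_k/q_k = 91402/6447
k=13  a_k=5  p_k/q_k = 515095/36332
fundamental: x₁=515095, y₁=36332  (since 265322859025 − 201·1320014224 = 1)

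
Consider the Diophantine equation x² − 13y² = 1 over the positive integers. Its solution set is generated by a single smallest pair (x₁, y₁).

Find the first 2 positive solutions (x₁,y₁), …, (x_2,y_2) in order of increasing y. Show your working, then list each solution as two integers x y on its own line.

649 180
842401 233640

√13 = [3; 1,1,1,1,6, …], period ℓ=5 (odd) → k=9
i=0: a=3 ⇒ p=3, q=1
i=1: a=1 ⇒ p=4, q=1
i=2: a=1 ⇒ p=7, q=2
i=3: a=1 ⇒ p=11, q=3
i=4: a=1 ⇒ p=18, q=5
i=5: a=6 ⇒ p=119, q=33
…
i=7: a=1 ⇒ p=256, q=71
i=8: a=1 ⇒ p=393, q=109
i=9: a=1 ⇒ p=649, q=180
→ (649, 180).  Check: 649²=421201, 13·180²=421200, difference 1.
(x_2, y_2) = (649·649 + 13·180·180, 649·180 + 180·649) = (842401, 233640)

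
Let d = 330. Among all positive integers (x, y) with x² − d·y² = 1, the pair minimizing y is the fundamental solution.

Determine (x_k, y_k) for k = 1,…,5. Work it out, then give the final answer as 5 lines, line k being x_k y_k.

109 6
23761 1308
5179789 285138
1129170241 62158776
246153932749 13550328030

√330 = [18; 6,36, …], period ℓ=2 (even) → k=1
i=0: a=18 ⇒ p=18, q=1
i=1: a=6 ⇒ p=109, q=6
→ (109, 6).  Check: 109²=11881, 330·6²=11880, difference 1.
(x_2, y_2) = (109·109 + 330·6·6, 109·6 + 6·109) = (23761, 1308)
(x_3, y_3) = (109·23761 + 330·6·1308, 109·1308 + 6·23761) = (5179789, 285138)
(x_4, y_4) = (109·5179789 + 330·6·285138, 109·285138 + 6·5179789) = (1129170241, 62158776)
(x_5, y_5) = (109·1129170241 + 330·6·62158776, 109·62158776 + 6·1129170241) = (246153932749, 13550328030)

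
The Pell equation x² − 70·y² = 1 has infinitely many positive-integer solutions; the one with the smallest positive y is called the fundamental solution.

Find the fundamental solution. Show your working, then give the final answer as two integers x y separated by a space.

251 30

d=70: √d = [8; 2,1,2,1,2,16] (ℓ=6, even), read p_5/q_5
k=0  a_k=8  p_k/q_k = 8/1
k=1  a_k=2  p_k/q_k = 17/2
k=2  a_k=1  p_k/q_k = 25/3
…
k=4  a_k=1  p_k/q_k = 92/11
k=5  a_k=2  p_k/q_k = 251/30
(x₁, y₁) = (251, 30);  251² − 70·30² = 1 ✓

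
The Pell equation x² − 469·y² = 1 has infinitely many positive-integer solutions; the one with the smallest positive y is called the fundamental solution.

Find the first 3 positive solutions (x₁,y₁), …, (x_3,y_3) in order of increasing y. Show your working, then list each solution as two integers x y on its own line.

√469 → a₀=21, period (1,1,1,10,6,10,1,1,1,42); ℓ=10 even so k=9
i=0: a=21 ⇒ p=21, q=1
…
i=2: a=1 ⇒ p=43, q=2
i=3: a=1 ⇒ p=65, q=3
i=4: a=10 ⇒ p=693, q=32
…
i=7: a=1 ⇒ p=47146, q=2177
i=8: a=1 ⇒ p=90069, q=4159
i=9: a=1 ⇒ p=137215, q=6336
(x₁, y₁) = (137215, 6336);  137215² − 469·6336² = 1 ✓
k=2:  x_2 = 137215·137215+469·6336·6336 = 37655912449,  y_2 = 137215·6336+6336·137215 = 1738788480
k=3:  x_3 = 137215·37655912449+469·6336·1738788480 = 10333912053241855,  y_3 = 137215·1738788480+6336·37655912449 = 477175722560064

137215 6336
37655912449 1738788480
10333912053241855 477175722560064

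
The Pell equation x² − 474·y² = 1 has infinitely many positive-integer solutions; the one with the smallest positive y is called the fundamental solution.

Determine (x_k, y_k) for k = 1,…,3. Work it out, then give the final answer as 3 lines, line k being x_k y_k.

d=474: √d = [21; 1,3,2,1,1,…,3,1,42] (ℓ=14, even), read p_13/q_13
step 0: (21, 1)  from 21·(1,0) + (0,1)
…
step 5: (479, 22)  from 1·(283,13) + (196,9)
step 6: (762, 35)  from 1·(479,22) + (283,13)
step 7: (5051, 232)  from 6·(762,35) + (479,22)
step 8: (5813, 267)  from 1·(5051,232) + (762,35)
step 9: (10864, 499)  from 1·(5813,267) + (5051,232)
step 10: (16677, 766)  from 1·(10864,499) + (5813,267)
step 11: (44218, 2031)  from 2·(16677,766) + (10864,499)
step 12: (149331, 6859)  from 3·(44218,2031) + (16677,766)
step 13: (193549, 8890)  from 1·(149331,6859) + (44218,2031)
→ (193549, 8890).  Check: 193549²=37461215401, 474·8890²=37461215400, difference 1.
k=2:  x_2 = 193549·193549+474·8890·8890 = 74922430801,  y_2 = 193549·8890+8890·193549 = 3441301220
k=3:  x_3 = 193549·74922430801+474·8890·3441301220 = 29002323118011949,  y_3 = 193549·3441301220+8890·74922430801 = 1332120819650670

193549 8890
74922430801 3441301220
29002323118011949 1332120819650670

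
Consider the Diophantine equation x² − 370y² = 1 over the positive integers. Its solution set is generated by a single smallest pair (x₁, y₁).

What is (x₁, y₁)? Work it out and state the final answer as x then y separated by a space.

213859 11118

[19; 4,4,38] for √370; ℓ=3 ⇒ convergent index 5
a_0=19:  p_0=19·1+0=19,  q_0=19·0+1=1
…
a_2=4:  p_2=4·77+19=327,  q_2=4·4+1=17
…
a_4=4:  p_4=4·12503+327=50339,  q_4=4·650+17=2617
a_5=4:  p_5=4·50339+12503=213859,  q_5=4·2617+650=11118
(x₁, y₁) = (213859, 11118);  213859² − 370·11118² = 1 ✓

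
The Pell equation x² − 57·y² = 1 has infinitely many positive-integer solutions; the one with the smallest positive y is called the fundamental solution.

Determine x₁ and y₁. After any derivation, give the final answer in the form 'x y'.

151 20

[7; 1,1,4,1,1,14] for √57; ℓ=6 ⇒ convergent index 5
i=0: a=7 ⇒ p=7, q=1
i=1: a=1 ⇒ p=8, q=1
i=2: a=1 ⇒ p=15, q=2
i=3: a=4 ⇒ p=68, q=9
i=4: a=1 ⇒ p=83, q=11
i=5: a=1 ⇒ p=151, q=20
fundamental: x₁=151, y₁=20  (since 22801 − 57·400 = 1)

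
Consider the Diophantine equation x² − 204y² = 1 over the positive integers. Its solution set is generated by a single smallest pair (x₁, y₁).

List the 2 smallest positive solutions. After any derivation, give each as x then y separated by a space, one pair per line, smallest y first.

4999 350
49980001 3499300

√204 = [14; 3,1,1,6,1,1,3,28, …], period ℓ=8 (even) → k=7
k=0  a_k=14  p_k/q_k = 14/1
…
k=6  a_k=1  p_k/q_k = 1414/99
k=7  a_k=3  p_k/q_k = 4999/350
(x₁, y₁) = (4999, 350);  4999² − 204·350² = 1 ✓
n=2: (4999,350)∘(4999,350) = (4999·4999+204·350·350, 4999·350+350·4999) = (49980001,3499300)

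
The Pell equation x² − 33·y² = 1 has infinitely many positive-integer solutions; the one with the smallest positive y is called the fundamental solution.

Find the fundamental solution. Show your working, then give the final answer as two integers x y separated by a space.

23 4

√33 → a₀=5, period (1,2,1,10); ℓ=4 even so k=3
step 0: (5, 1)  from 5·(1,0) + (0,1)
step 1: (6, 1)  from 1·(5,1) + (1,0)
step 2: (17, 3)  from 2·(6,1) + (5,1)
step 3: (23, 4)  from 1·(17,3) + (6,1)
(x₁, y₁) = (23, 4);  23² − 33·4² = 1 ✓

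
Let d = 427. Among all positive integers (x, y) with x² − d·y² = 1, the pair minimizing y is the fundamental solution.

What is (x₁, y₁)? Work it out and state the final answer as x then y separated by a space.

62 3

√427 → a₀=20, period (1,1,1,40); ℓ=4 even so k=3
step 0: (20, 1)  from 20·(1,0) + (0,1)
step 1: (21, 1)  from 1·(20,1) + (1,0)
step 2: (41, 2)  from 1·(21,1) + (20,1)
step 3: (62, 3)  from 1·(41,2) + (21,1)
fundamental: x₁=62, y₁=3  (since 3844 − 427·9 = 1)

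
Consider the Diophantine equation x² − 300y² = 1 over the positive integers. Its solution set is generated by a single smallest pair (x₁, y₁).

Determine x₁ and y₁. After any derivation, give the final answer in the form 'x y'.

√300 = [17; 3,8,3,34, …], period ℓ=4 (even) → k=3
k=0  a_k=17  p_k/q_k = 17/1
…
k=2  a_k=8  p_k/q_k = 433/25
k=3  a_k=3  p_k/q_k = 1351/78
fundamental: x₁=1351, y₁=78  (since 1825201 − 300·6084 = 1)

1351 78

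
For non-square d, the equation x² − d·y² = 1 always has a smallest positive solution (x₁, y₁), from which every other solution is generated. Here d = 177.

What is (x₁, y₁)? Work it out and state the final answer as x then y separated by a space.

√177 = [13; 3,3,2,8,2,3,3,26, …], period ℓ=8 (even) → k=7
i=0: a=13 ⇒ p=13, q=1
…
i=6: a=3 ⇒ p=18985, q=1427
i=7: a=3 ⇒ p=62423, q=4692
→ (62423, 4692).  Check: 62423²=3896630929, 177·4692²=3896630928, difference 1.

62423 4692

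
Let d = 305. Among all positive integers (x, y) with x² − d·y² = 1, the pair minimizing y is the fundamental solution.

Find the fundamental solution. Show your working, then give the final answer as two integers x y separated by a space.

489 28

√305 → a₀=17, period (2,6,2,34); ℓ=4 even so k=3
i=0: a=17 ⇒ p=17, q=1
i=1: a=2 ⇒ p=35, q=2
i=2: a=6 ⇒ p=227, q=13
i=3: a=2 ⇒ p=489, q=28
→ (489, 28).  Check: 489²=239121, 305·28²=239120, difference 1.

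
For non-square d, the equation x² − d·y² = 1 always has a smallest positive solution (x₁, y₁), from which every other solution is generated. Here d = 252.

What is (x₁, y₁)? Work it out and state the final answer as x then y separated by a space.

√252 = [15; 1,6,1,30, …], period ℓ=4 (even) → k=3
a_0=15:  p_0=15·1+0=15,  q_0=15·0+1=1
a_1=1:  p_1=1·15+1=16,  q_1=1·1+0=1
a_2=6:  p_2=6·16+15=111,  q_2=6·1+1=7
a_3=1:  p_3=1·111+16=127,  q_3=1·7+1=8
→ (127, 8).  Check: 127²=16129, 252·8²=16128, difference 1.

127 8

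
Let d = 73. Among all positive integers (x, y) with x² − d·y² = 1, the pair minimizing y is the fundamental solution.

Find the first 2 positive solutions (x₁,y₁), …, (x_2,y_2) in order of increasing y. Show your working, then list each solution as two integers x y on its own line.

√73 = [8; 1,1,5,5,1,1,16, …], period ℓ=7 (odd) → k=13
step 0: (8, 1)  from 8·(1,0) + (0,1)
step 1: (9, 1)  from 1·(8,1) + (1,0)
…
step 5: (581, 68)  from 1·(487,57) + (94,11)
…
step 7: (17669, 2068)  from 16·(1068,125) + (581,68)
…
step 9: (36406, 4261)  from 1·(18737,2193) + (17669,2068)
…
step 12: (1241008, 145249)  from 1·(1040241,121751) + (200767,23498)
step 13: (2281249, 267000)  from 1·(1241008,145249) + (1040241,121751)
→ (2281249, 267000).  Check: 2281249²=5204097000001, 73·267000²=5204097000000, difference 1.
(x_2, y_2) = (2281249·2281249 + 73·267000·267000, 2281249·267000 + 267000·2281249) = (10408194000001, 1218186966000)

2281249 267000
10408194000001 1218186966000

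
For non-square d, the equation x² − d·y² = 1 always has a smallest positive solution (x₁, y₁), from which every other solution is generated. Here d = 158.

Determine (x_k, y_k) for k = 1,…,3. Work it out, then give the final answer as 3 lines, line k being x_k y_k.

7743 616
119908097 9539376
1856896782399 147726776120

d=158: √d = [12; 1,1,3,12,3,1,1,24] (ℓ=8, even), read p_7/q_7
i=0: a=12 ⇒ p=12, q=1
…
i=6: a=1 ⇒ p=4412, q=351
i=7: a=1 ⇒ p=7743, q=616
→ (7743, 616).  Check: 7743²=59954049, 158·616²=59954048, difference 1.
k=2:  x_2 = 7743·7743+158·616·616 = 119908097,  y_2 = 7743·616+616·7743 = 9539376
k=3:  x_3 = 7743·119908097+158·616·9539376 = 1856896782399,  y_3 = 7743·9539376+616·119908097 = 147726776120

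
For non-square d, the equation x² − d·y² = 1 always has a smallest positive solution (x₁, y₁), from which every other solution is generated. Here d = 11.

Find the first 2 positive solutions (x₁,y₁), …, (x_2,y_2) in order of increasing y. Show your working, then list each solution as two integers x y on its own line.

10 3
199 60

d=11: √d = [3; 3,6] (ℓ=2, even), read p_1/q_1
k=0  a_k=3  p_k/q_k = 3/1
k=1  a_k=3  p_k/q_k = 10/3
fundamental: x₁=10, y₁=3  (since 100 − 11·9 = 1)
k=2:  x_2 = 10·10+11·3·3 = 199,  y_2 = 10·3+3·10 = 60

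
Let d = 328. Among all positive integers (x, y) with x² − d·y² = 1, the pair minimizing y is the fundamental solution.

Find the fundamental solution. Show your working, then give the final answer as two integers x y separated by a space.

√328 → a₀=18, period (9,36); ℓ=2 even so k=1
a_0=18:  p_0=18·1+0=18,  q_0=18·0+1=1
a_1=9:  p_1=9·18+1=163,  q_1=9·1+0=9
fundamental: x₁=163, y₁=9  (since 26569 − 328·81 = 1)

163 9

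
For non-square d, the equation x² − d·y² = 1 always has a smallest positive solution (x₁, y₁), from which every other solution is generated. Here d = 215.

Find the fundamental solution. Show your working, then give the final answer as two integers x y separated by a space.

√215 = [14; 1,1,1,28, …], period ℓ=4 (even) → k=3
k=0  a_k=14  p_k/q_k = 14/1
k=1  a_k=1  p_k/q_k = 15/1
k=2  a_k=1  p_k/q_k = 29/2
k=3  a_k=1  p_k/q_k = 44/3
fundamental: x₁=44, y₁=3  (since 1936 − 215·9 = 1)

44 3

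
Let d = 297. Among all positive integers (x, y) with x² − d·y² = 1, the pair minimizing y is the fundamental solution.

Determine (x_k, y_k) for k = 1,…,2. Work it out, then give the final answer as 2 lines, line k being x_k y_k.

48599 2820
4723725601 274098360

[17; 4,3,1,1,2,1,1,3,4,34] for √297; ℓ=10 ⇒ convergent index 9
step 0: (17, 1)  from 17·(1,0) + (0,1)
step 1: (69, 4)  from 4·(17,1) + (1,0)
step 2: (224, 13)  from 3·(69,4) + (17,1)
…
step 5: (1327, 77)  from 2·(517,30) + (293,17)
step 6: (1844, 107)  from 1·(1327,77) + (517,30)
…
step 8: (11357, 659)  from 3·(3171,184) + (1844,107)
step 9: (48599, 2820)  from 4·(11357,659) + (3171,184)
→ (48599, 2820).  Check: 48599²=2361862801, 297·2820²=2361862800, difference 1.
(x_2, y_2) = (48599·48599 + 297·2820·2820, 48599·2820 + 2820·48599) = (4723725601, 274098360)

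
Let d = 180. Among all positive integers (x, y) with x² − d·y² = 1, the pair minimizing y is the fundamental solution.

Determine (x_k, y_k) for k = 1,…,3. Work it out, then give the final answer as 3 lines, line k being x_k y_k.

161 12
51841 3864
16692641 1244196

d=180: √d = [13; 2,2,2,26] (ℓ=4, even), read p_3/q_3
k=0  a_k=13  p_k/q_k = 13/1
…
k=2  a_k=2  p_k/q_k = 67/5
k=3  a_k=2  p_k/q_k = 161/12
→ (161, 12).  Check: 161²=25921, 180·12²=25920, difference 1.
k=2:  x_2 = 161·161+180·12·12 = 51841,  y_2 = 161·12+12·161 = 3864
k=3:  x_3 = 161·51841+180·12·3864 = 16692641,  y_3 = 161·3864+12·51841 = 1244196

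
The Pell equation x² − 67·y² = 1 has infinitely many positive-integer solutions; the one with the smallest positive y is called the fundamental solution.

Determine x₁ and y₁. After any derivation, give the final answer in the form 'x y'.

48842 5967

√67 = [8; 5,2,1,1,7,1,1,2,5,16, …], period ℓ=10 (even) → k=9
a_0=8:  p_0=8·1+0=8,  q_0=8·0+1=1
a_1=5:  p_1=5·8+1=41,  q_1=5·1+0=5
…
a_4=1:  p_4=1·131+90=221,  q_4=1·16+11=27
…
a_6=1:  p_6=1·1678+221=1899,  q_6=1·205+27=232
a_7=1:  p_7=1·1899+1678=3577,  q_7=1·232+205=437
a_8=2:  p_8=2·3577+1899=9053,  q_8=2·437+232=1106
a_9=5:  p_9=5·9053+3577=48842,  q_9=5·1106+437=5967
fundamental: x₁=48842, y₁=5967  (since 2385540964 − 67·35605089 = 1)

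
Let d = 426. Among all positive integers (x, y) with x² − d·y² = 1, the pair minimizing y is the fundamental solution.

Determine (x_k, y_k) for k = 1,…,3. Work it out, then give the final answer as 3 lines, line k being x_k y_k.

√426 → a₀=20, period (1,1,1,3,2,6,2,3,1,1,1,40); ℓ=12 even so k=11
k=0  a_k=20  p_k/q_k = 20/1
k=1  a_k=1  p_k/q_k = 21/1
…
k=4  a_k=3  p_k/q_k = 227/11
k=5  a_k=2  p_k/q_k = 516/25
…
k=7  a_k=2  p_k/q_k = 7162/347
k=8  a_k=3  p_k/q_k = 24809/1202
…
k=10  a_k=1  p_k/q_k = 56780/2751
k=11  a_k=1  p_k/q_k = 88751/4300
(x₁, y₁) = (88751, 4300);  88751² − 426·4300² = 1 ✓
n=2: (88751,4300)∘(88751,4300) = (88751·88751+426·4300·4300, 88751·4300+4300·88751) = (15753480001,763258600)
n=3: (15753480001,763258600)∘(88751,4300) = (88751·15753480001+426·4300·763258600, 88751·763258600+4300·15753480001) = (2796274207048751,135479928012900)

88751 4300
15753480001 763258600
2796274207048751 135479928012900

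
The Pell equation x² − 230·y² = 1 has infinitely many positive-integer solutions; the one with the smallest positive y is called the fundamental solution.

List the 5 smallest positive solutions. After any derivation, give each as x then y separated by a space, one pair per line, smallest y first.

[15; 6,30] for √230; ℓ=2 ⇒ convergent index 1
i=0: a=15 ⇒ p=15, q=1
i=1: a=6 ⇒ p=91, q=6
(x₁, y₁) = (91, 6);  91² − 230·6² = 1 ✓
(x_2, y_2) = (91·91 + 230·6·6, 91·6 + 6·91) = (16561, 1092)
(x_3, y_3) = (91·16561 + 230·6·1092, 91·1092 + 6·16561) = (3014011, 198738)
(x_4, y_4) = (91·3014011 + 230·6·198738, 91·198738 + 6·3014011) = (548533441, 36169224)
(x_5, y_5) = (91·548533441 + 230·6·36169224, 91·36169224 + 6·548533441) = (99830072251, 6582600030)

91 6
16561 1092
3014011 198738
548533441 36169224
99830072251 6582600030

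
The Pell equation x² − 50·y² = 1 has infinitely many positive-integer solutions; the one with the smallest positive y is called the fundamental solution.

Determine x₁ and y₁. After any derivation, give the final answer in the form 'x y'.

√50 → a₀=7, period (14); ℓ=1 odd so k=1
i=0: a=7 ⇒ p=7, q=1
i=1: a=14 ⇒ p=99, q=14
(x₁, y₁) = (99, 14);  99² − 50·14² = 1 ✓

99 14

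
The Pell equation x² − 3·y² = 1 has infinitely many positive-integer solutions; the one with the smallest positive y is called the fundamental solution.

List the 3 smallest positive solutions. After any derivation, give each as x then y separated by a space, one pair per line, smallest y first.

2 1
7 4
26 15

√3 = [1; 1,2, …], period ℓ=2 (even) → k=1
i=0: a=1 ⇒ p=1, q=1
i=1: a=1 ⇒ p=2, q=1
→ (2, 1).  Check: 2²=4, 3·1²=3, difference 1.
(2+1√3)^2 = 7 + 4√3
(2+1√3)^3 = 26 + 15√3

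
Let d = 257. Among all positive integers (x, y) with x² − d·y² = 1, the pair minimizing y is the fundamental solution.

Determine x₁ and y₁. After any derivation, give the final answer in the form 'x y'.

513 32

d=257: √d = [16; 32] (ℓ=1, odd), read p_1/q_1
k=0  a_k=16  p_k/q_k = 16/1
k=1  a_k=32  p_k/q_k = 513/32
(x₁, y₁) = (513, 32);  513² − 257·32² = 1 ✓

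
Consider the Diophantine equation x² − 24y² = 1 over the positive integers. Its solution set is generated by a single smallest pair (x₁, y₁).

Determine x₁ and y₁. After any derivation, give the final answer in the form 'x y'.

[4; 1,8] for √24; ℓ=2 ⇒ convergent index 1
k=0  a_k=4  p_k/q_k = 4/1
k=1  a_k=1  p_k/q_k = 5/1
fundamental: x₁=5, y₁=1  (since 25 − 24·1 = 1)

5 1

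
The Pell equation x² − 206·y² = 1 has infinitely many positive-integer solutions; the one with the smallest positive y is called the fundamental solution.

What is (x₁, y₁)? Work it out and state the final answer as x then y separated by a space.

59535 4148

[14; 2,1,5,14,5,1,2,28] for √206; ℓ=8 ⇒ convergent index 7
k=0  a_k=14  p_k/q_k = 14/1
…
k=2  a_k=1  p_k/q_k = 43/3
…
k=6  a_k=1  p_k/q_k = 20998/1463
k=7  a_k=2  p_k/q_k = 59535/4148
(x₁, y₁) = (59535, 4148);  59535² − 206·4148² = 1 ✓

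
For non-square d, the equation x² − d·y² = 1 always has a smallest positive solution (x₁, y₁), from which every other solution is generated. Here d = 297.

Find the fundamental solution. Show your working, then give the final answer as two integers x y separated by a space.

48599 2820

[17; 4,3,1,1,2,1,1,3,4,34] for √297; ℓ=10 ⇒ convergent index 9
a_0=17:  p_0=17·1+0=17,  q_0=17·0+1=1
a_1=4:  p_1=4·17+1=69,  q_1=4·1+0=4
a_2=3:  p_2=3·69+17=224,  q_2=3·4+1=13
a_3=1:  p_3=1·224+69=293,  q_3=1·13+4=17
a_4=1:  p_4=1·293+224=517,  q_4=1·17+13=30
…
a_6=1:  p_6=1·1327+517=1844,  q_6=1·77+30=107
…
a_8=3:  p_8=3·3171+1844=11357,  q_8=3·184+107=659
a_9=4:  p_9=4·11357+3171=48599,  q_9=4·659+184=2820
fundamental: x₁=48599, y₁=2820  (since 2361862801 − 297·7952400 = 1)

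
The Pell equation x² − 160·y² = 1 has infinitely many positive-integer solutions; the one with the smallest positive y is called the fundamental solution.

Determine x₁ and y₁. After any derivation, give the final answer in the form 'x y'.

d=160: √d = [12; 1,1,1,5,1,1,1,24] (ℓ=8, even), read p_7/q_7
step 0: (12, 1)  from 12·(1,0) + (0,1)
step 1: (13, 1)  from 1·(12,1) + (1,0)
step 2: (25, 2)  from 1·(13,1) + (12,1)
step 3: (38, 3)  from 1·(25,2) + (13,1)
step 4: (215, 17)  from 5·(38,3) + (25,2)
…
step 6: (468, 37)  from 1·(253,20) + (215,17)
step 7: (721, 57)  from 1·(468,37) + (253,20)
(x₁, y₁) = (721, 57);  721² − 160·57² = 1 ✓

721 57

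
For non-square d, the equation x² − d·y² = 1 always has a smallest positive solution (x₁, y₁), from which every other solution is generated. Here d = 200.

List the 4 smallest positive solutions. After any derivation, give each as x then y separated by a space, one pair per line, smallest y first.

√200 = [14; 7,28, …], period ℓ=2 (even) → k=1
i=0: a=14 ⇒ p=14, q=1
i=1: a=7 ⇒ p=99, q=7
fundamental: x₁=99, y₁=7  (since 9801 − 200·49 = 1)
k=2:  x_2 = 99·99+200·7·7 = 19601,  y_2 = 99·7+7·99 = 1386
k=3:  x_3 = 99·19601+200·7·1386 = 3880899,  y_3 = 99·1386+7·19601 = 274421
k=4:  x_4 = 99·3880899+200·7·274421 = 768398401,  y_4 = 99·274421+7·3880899 = 54333972

99 7
19601 1386
3880899 274421
768398401 54333972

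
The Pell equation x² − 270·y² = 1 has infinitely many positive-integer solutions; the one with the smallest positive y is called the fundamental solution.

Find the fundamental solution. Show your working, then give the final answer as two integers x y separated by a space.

5291 322

d=270: √d = [16; 2,3,6,3,2,32] (ℓ=6, even), read p_5/q_5
i=0: a=16 ⇒ p=16, q=1
…
i=2: a=3 ⇒ p=115, q=7
…
i=4: a=3 ⇒ p=2284, q=139
i=5: a=2 ⇒ p=5291, q=322
→ (5291, 322).  Check: 5291²=27994681, 270·322²=27994680, difference 1.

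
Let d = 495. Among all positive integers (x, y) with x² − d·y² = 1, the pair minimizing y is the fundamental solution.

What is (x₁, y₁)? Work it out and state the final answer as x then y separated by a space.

√495 → a₀=22, period (4,44); ℓ=2 even so k=1
step 0: (22, 1)  from 22·(1,0) + (0,1)
step 1: (89, 4)  from 4·(22,1) + (1,0)
→ (89, 4).  Check: 89²=7921, 495·4²=7920, difference 1.

89 4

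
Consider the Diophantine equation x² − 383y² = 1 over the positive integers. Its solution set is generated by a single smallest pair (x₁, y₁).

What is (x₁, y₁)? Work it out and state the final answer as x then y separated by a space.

√383 = [19; 1,1,3,19,3,1,1,38, …], period ℓ=8 (even) → k=7
i=0: a=19 ⇒ p=19, q=1
i=1: a=1 ⇒ p=20, q=1
i=2: a=1 ⇒ p=39, q=2
…
i=5: a=3 ⇒ p=8063, q=412
i=6: a=1 ⇒ p=10705, q=547
i=7: a=1 ⇒ p=18768, q=959
fundamental: x₁=18768, y₁=959  (since 352237824 − 383·919681 = 1)

18768 959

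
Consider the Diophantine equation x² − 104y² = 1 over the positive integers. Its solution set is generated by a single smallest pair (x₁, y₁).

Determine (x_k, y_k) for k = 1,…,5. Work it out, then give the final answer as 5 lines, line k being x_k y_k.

51 5
5201 510
530451 52015
54100801 5305020
5517751251 541060025

d=104: √d = [10; 5,20] (ℓ=2, even), read p_1/q_1
step 0: (10, 1)  from 10·(1,0) + (0,1)
step 1: (51, 5)  from 5·(10,1) + (1,0)
(x₁, y₁) = (51, 5);  51² − 104·5² = 1 ✓
(51+5√104)^2 = 5201 + 510√104
(51+5√104)^3 = 530451 + 52015√104
(51+5√104)^4 = 54100801 + 5305020√104
(51+5√104)^5 = 5517751251 + 541060025√104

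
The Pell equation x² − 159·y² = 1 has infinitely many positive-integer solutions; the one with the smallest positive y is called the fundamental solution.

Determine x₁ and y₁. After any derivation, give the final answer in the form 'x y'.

d=159: √d = [12; 1,1,1,1,3,1,1,1,1,24] (ℓ=10, even), read p_9/q_9
step 0: (12, 1)  from 12·(1,0) + (0,1)
step 1: (13, 1)  from 1·(12,1) + (1,0)
step 2: (25, 2)  from 1·(13,1) + (12,1)
…
step 4: (63, 5)  from 1·(38,3) + (25,2)
step 5: (227, 18)  from 3·(63,5) + (38,3)
…
step 7: (517, 41)  from 1·(290,23) + (227,18)
step 8: (807, 64)  from 1·(517,41) + (290,23)
step 9: (1324, 105)  from 1·(807,64) + (517,41)
fundamental: x₁=1324, y₁=105  (since 1752976 − 159·11025 = 1)

1324 105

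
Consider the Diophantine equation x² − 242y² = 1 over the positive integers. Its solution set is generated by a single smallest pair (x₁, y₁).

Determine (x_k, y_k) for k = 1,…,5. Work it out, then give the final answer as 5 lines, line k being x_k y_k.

19601 1260
768398401 49394520
30122754096401 1936363971780
1180872205318713601 75909340372325040
46292552162781456490001 2975797959339522246300

[15; 1,1,3,1,14,1,3,1,1,30] for √242; ℓ=10 ⇒ convergent index 9
a_0=15:  p_0=15·1+0=15,  q_0=15·0+1=1
a_1=1:  p_1=1·15+1=16,  q_1=1·1+0=1
…
a_3=3:  p_3=3·31+16=109,  q_3=3·2+1=7
a_4=1:  p_4=1·109+31=140,  q_4=1·7+2=9
a_5=14:  p_5=14·140+109=2069,  q_5=14·9+7=133
a_6=1:  p_6=1·2069+140=2209,  q_6=1·133+9=142
a_7=3:  p_7=3·2209+2069=8696,  q_7=3·142+133=559
a_8=1:  p_8=1·8696+2209=10905,  q_8=1·559+142=701
a_9=1:  p_9=1·10905+8696=19601,  q_9=1·701+559=1260
fundamental: x₁=19601, y₁=1260  (since 384199201 − 242·1587600 = 1)
k=2:  x_2 = 19601·19601+242·1260·1260 = 768398401,  y_2 = 19601·1260+1260·19601 = 49394520
k=3:  x_3 = 19601·768398401+242·1260·49394520 = 30122754096401,  y_3 = 19601·49394520+1260·768398401 = 1936363971780
k=4:  x_4 = 19601·30122754096401+242·1260·1936363971780 = 1180872205318713601,  y_4 = 19601·1936363971780+1260·30122754096401 = 75909340372325040
k=5:  x_5 = 19601·1180872205318713601+242·1260·75909340372325040 = 46292552162781456490001,  y_5 = 19601·75909340372325040+1260·1180872205318713601 = 2975797959339522246300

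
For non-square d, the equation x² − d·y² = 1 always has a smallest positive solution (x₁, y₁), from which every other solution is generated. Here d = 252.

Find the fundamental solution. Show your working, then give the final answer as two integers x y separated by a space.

127 8

d=252: √d = [15; 1,6,1,30] (ℓ=4, even), read p_3/q_3
i=0: a=15 ⇒ p=15, q=1
…
i=2: a=6 ⇒ p=111, q=7
i=3: a=1 ⇒ p=127, q=8
→ (127, 8).  Check: 127²=16129, 252·8²=16128, difference 1.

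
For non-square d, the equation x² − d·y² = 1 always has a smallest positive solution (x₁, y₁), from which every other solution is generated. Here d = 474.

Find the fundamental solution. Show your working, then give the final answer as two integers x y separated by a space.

193549 8890

√474 → a₀=21, period (1,3,2,1,1,…,3,1,42); ℓ=14 even so k=13
i=0: a=21 ⇒ p=21, q=1
i=1: a=1 ⇒ p=22, q=1
i=2: a=3 ⇒ p=87, q=4
i=3: a=2 ⇒ p=196, q=9
i=4: a=1 ⇒ p=283, q=13
i=5: a=1 ⇒ p=479, q=22
i=6: a=1 ⇒ p=762, q=35
i=7: a=6 ⇒ p=5051, q=232
i=8: a=1 ⇒ p=5813, q=267
…
i=10: a=1 ⇒ p=16677, q=766
i=11: a=2 ⇒ p=44218, q=2031
i=12: a=3 ⇒ p=149331, q=6859
i=13: a=1 ⇒ p=193549, q=8890
→ (193549, 8890).  Check: 193549²=37461215401, 474·8890²=37461215400, difference 1.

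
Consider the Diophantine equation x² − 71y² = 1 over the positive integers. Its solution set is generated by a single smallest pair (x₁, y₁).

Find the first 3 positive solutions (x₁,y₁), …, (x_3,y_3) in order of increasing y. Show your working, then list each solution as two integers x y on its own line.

3480 413
24220799 2874480
168576757560 20006380387

√71 → a₀=8, period (2,2,1,7,1,2,2,16); ℓ=8 even so k=7
k=0  a_k=8  p_k/q_k = 8/1
k=1  a_k=2  p_k/q_k = 17/2
k=2  a_k=2  p_k/q_k = 42/5
k=3  a_k=1  p_k/q_k = 59/7
k=4  a_k=7  p_k/q_k = 455/54
k=5  a_k=1  p_k/q_k = 514/61
k=6  a_k=2  p_k/q_k = 1483/176
k=7  a_k=2  p_k/q_k = 3480/413
fundamental: x₁=3480, y₁=413  (since 12110400 − 71·170569 = 1)
k=2:  x_2 = 3480·3480+71·413·413 = 24220799,  y_2 = 3480·413+413·3480 = 2874480
k=3:  x_3 = 3480·24220799+71·413·2874480 = 168576757560,  y_3 = 3480·2874480+413·24220799 = 20006380387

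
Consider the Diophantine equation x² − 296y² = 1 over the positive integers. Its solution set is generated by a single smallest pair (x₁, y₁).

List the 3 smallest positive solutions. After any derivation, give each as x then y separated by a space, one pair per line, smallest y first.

√296 = [17; 4,1,7,1,4,34, …], period ℓ=6 (even) → k=5
a_0=17:  p_0=17·1+0=17,  q_0=17·0+1=1
…
a_2=1:  p_2=1·69+17=86,  q_2=1·4+1=5
…
a_4=1:  p_4=1·671+86=757,  q_4=1·39+5=44
a_5=4:  p_5=4·757+671=3699,  q_5=4·44+39=215
(x₁, y₁) = (3699, 215);  3699² − 296·215² = 1 ✓
(x_2, y_2) = (3699·3699 + 296·215·215, 3699·215 + 215·3699) = (27365201, 1590570)
(x_3, y_3) = (3699·27365201 + 296·215·1590570, 3699·1590570 + 215·27365201) = (202447753299, 11767036645)

3699 215
27365201 1590570
202447753299 11767036645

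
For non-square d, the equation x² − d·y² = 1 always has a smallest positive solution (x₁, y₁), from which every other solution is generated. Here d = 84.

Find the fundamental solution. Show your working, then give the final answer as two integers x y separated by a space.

55 6

√84 = [9; 6,18, …], period ℓ=2 (even) → k=1
a_0=9:  p_0=9·1+0=9,  q_0=9·0+1=1
a_1=6:  p_1=6·9+1=55,  q_1=6·1+0=6
fundamental: x₁=55, y₁=6  (since 3025 − 84·36 = 1)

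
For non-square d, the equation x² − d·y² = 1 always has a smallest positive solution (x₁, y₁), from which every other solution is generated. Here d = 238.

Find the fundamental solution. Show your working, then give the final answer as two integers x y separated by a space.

11663 756

√238 → a₀=15, period (2,2,1,14,1,2,2,30); ℓ=8 even so k=7
k=0  a_k=15  p_k/q_k = 15/1
…
k=6  a_k=2  p_k/q_k = 4983/323
k=7  a_k=2  p_k/q_k = 11663/756
→ (11663, 756).  Check: 11663²=136025569, 238·756²=136025568, difference 1.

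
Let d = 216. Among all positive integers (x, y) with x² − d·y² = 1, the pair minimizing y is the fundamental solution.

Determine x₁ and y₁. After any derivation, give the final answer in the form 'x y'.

485 33

√216 → a₀=14, period (1,2,3,2,1,28); ℓ=6 even so k=5
step 0: (14, 1)  from 14·(1,0) + (0,1)
step 1: (15, 1)  from 1·(14,1) + (1,0)
step 2: (44, 3)  from 2·(15,1) + (14,1)
step 3: (147, 10)  from 3·(44,3) + (15,1)
step 4: (338, 23)  from 2·(147,10) + (44,3)
step 5: (485, 33)  from 1·(338,23) + (147,10)
→ (485, 33).  Check: 485²=235225, 216·33²=235224, difference 1.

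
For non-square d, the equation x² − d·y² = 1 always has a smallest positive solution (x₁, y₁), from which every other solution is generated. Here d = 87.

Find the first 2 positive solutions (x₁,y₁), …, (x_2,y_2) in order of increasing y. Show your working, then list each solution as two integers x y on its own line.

d=87: √d = [9; 3,18] (ℓ=2, even), read p_1/q_1
a_0=9:  p_0=9·1+0=9,  q_0=9·0+1=1
a_1=3:  p_1=3·9+1=28,  q_1=3·1+0=3
→ (28, 3).  Check: 28²=784, 87·3²=783, difference 1.
(28+3√87)^2 = 1567 + 168√87

28 3
1567 168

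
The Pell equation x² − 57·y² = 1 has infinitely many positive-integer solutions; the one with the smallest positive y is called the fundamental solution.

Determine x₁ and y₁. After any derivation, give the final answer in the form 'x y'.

[7; 1,1,4,1,1,14] for √57; ℓ=6 ⇒ convergent index 5
i=0: a=7 ⇒ p=7, q=1
…
i=3: a=4 ⇒ p=68, q=9
i=4: a=1 ⇒ p=83, q=11
i=5: a=1 ⇒ p=151, q=20
fundamental: x₁=151, y₁=20  (since 22801 − 57·400 = 1)

151 20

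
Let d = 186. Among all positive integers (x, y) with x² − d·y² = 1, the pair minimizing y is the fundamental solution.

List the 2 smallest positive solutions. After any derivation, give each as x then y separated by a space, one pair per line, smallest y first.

[13; 1,1,1,3,4,3,1,1,1,26] for √186; ℓ=10 ⇒ convergent index 9
i=0: a=13 ⇒ p=13, q=1
…
i=4: a=3 ⇒ p=150, q=11
…
i=7: a=1 ⇒ p=2714, q=199
i=8: a=1 ⇒ p=4787, q=351
i=9: a=1 ⇒ p=7501, q=550
(x₁, y₁) = (7501, 550);  7501² − 186·550² = 1 ✓
(7501+550√186)^2 = 112530001 + 8251100√186

7501 550
112530001 8251100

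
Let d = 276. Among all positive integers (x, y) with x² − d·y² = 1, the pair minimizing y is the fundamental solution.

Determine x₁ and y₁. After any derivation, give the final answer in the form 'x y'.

7775 468

√276 → a₀=16, period (1,1,1,1,2,2,2,1,1,1,1,32); ℓ=12 even so k=11
a_0=16:  p_0=16·1+0=16,  q_0=16·0+1=1
a_1=1:  p_1=1·16+1=17,  q_1=1·1+0=1
…
a_4=1:  p_4=1·50+33=83,  q_4=1·3+2=5
…
a_7=2:  p_7=2·515+216=1246,  q_7=2·31+13=75
a_8=1:  p_8=1·1246+515=1761,  q_8=1·75+31=106
…
a_10=1:  p_10=1·3007+1761=4768,  q_10=1·181+106=287
a_11=1:  p_11=1·4768+3007=7775,  q_11=1·287+181=468
fundamental: x₁=7775, y₁=468  (since 60450625 − 276·219024 = 1)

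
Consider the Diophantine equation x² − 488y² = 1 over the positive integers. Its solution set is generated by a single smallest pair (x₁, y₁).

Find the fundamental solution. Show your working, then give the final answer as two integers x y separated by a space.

√488 = [22; 11,44, …], period ℓ=2 (even) → k=1
a_0=22:  p_0=22·1+0=22,  q_0=22·0+1=1
a_1=11:  p_1=11·22+1=243,  q_1=11·1+0=11
fundamental: x₁=243, y₁=11  (since 59049 − 488·121 = 1)

243 11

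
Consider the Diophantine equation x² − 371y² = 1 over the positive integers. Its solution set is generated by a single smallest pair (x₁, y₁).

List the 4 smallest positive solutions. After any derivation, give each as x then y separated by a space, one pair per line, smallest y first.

√371 = [19; 3,1,4,1,3,38, …], period ℓ=6 (even) → k=5
a_0=19:  p_0=19·1+0=19,  q_0=19·0+1=1
…
a_2=1:  p_2=1·58+19=77,  q_2=1·3+1=4
…
a_4=1:  p_4=1·366+77=443,  q_4=1·19+4=23
a_5=3:  p_5=3·443+366=1695,  q_5=3·23+19=88
(x₁, y₁) = (1695, 88);  1695² − 371·88² = 1 ✓
(1695+88√371)^2 = 5746049 + 298320√371
(1695+88√371)^3 = 19479104415 + 1011304712√371
(1695+88√371)^4 = 66034158220801 + 3428322675360√371

1695 88
5746049 298320
19479104415 1011304712
66034158220801 3428322675360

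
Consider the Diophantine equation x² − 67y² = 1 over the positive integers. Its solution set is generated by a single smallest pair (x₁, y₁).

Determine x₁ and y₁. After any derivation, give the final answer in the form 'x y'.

√67 → a₀=8, period (5,2,1,1,7,1,1,2,5,16); ℓ=10 even so k=9
i=0: a=8 ⇒ p=8, q=1
i=1: a=5 ⇒ p=41, q=5
i=2: a=2 ⇒ p=90, q=11
i=3: a=1 ⇒ p=131, q=16
i=4: a=1 ⇒ p=221, q=27
i=5: a=7 ⇒ p=1678, q=205
i=6: a=1 ⇒ p=1899, q=232
…
i=8: a=2 ⇒ p=9053, q=1106
i=9: a=5 ⇒ p=48842, q=5967
(x₁, y₁) = (48842, 5967);  48842² − 67·5967² = 1 ✓

48842 5967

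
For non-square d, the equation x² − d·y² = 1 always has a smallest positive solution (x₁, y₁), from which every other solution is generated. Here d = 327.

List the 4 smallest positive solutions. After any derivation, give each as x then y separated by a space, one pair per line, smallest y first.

√327 = [18; 12,36, …], period ℓ=2 (even) → k=1
i=0: a=18 ⇒ p=18, q=1
i=1: a=12 ⇒ p=217, q=12
fundamental: x₁=217, y₁=12  (since 47089 − 327·144 = 1)
n=2: (217,12)∘(217,12) = (217·217+327·12·12, 217·12+12·217) = (94177,5208)
n=3: (94177,5208)∘(217,12) = (217·94177+327·12·5208, 217·5208+12·94177) = (40872601,2260260)
n=4: (40872601,2260260)∘(217,12) = (217·40872601+327·12·2260260, 217·2260260+12·40872601) = (17738614657,980947632)

217 12
94177 5208
40872601 2260260
17738614657 980947632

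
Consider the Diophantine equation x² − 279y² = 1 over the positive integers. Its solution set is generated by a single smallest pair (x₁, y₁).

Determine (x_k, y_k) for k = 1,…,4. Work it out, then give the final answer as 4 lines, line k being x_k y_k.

√279 = [16; 1,2,2,1,2,2,1,32, …], period ℓ=8 (even) → k=7
step 0: (16, 1)  from 16·(1,0) + (0,1)
…
step 2: (50, 3)  from 2·(17,1) + (16,1)
…
step 4: (167, 10)  from 1·(117,7) + (50,3)
step 5: (451, 27)  from 2·(167,10) + (117,7)
step 6: (1069, 64)  from 2·(451,27) + (167,10)
step 7: (1520, 91)  from 1·(1069,64) + (451,27)
→ (1520, 91).  Check: 1520²=2310400, 279·91²=2310399, difference 1.
n=2: (1520,91)∘(1520,91) = (1520·1520+279·91·91, 1520·91+91·1520) = (4620799,276640)
n=3: (4620799,276640)∘(1520,91) = (1520·4620799+279·91·276640, 1520·276640+91·4620799) = (14047227440,840985509)
n=4: (14047227440,840985509)∘(1520,91) = (1520·14047227440+279·91·840985509, 1520·840985509+91·14047227440) = (42703566796801,2556595670720)

1520 91
4620799 276640
14047227440 840985509
42703566796801 2556595670720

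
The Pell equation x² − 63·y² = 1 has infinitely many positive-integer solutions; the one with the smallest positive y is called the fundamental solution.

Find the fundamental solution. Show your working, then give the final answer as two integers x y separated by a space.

d=63: √d = [7; 1,14] (ℓ=2, even), read p_1/q_1
a_0=7:  p_0=7·1+0=7,  q_0=7·0+1=1
a_1=1:  p_1=1·7+1=8,  q_1=1·1+0=1
(x₁, y₁) = (8, 1);  8² − 63·1² = 1 ✓

8 1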